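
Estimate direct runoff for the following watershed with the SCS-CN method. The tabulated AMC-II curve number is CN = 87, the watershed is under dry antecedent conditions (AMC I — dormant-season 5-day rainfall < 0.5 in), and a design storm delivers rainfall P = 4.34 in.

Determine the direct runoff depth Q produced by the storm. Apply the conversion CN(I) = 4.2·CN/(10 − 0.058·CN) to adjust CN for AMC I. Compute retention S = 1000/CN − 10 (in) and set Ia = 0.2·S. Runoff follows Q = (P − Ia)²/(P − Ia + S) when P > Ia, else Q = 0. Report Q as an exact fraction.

Q = 109865068681/59967529650 in ≈ 1.832 in

Adjust CN=87 to AMC I: 4.2·87/(10 − 0.058·87) → (1827/5) ÷ (2477/500) = 182700/2477 ≈ 73.759
Max retention: S = 1000/(182700/2477) − 10 = 6500/1827 in (≈ 3.558 in)
Ia = 0.2S: 0.2·3.558 = 0.712 in (exactly 1300/1827)
P − Ia = 4.340 − 0.712 = 331459/91350 ≈ 3.628 in (> 0, runoff occurs)
Q = (331459/91350)²/((331459/91350) + 6500/1827) = (109865068681/8344822500)/(656459/91350) = 109865068681/59967529650 in ≈ 1.832 in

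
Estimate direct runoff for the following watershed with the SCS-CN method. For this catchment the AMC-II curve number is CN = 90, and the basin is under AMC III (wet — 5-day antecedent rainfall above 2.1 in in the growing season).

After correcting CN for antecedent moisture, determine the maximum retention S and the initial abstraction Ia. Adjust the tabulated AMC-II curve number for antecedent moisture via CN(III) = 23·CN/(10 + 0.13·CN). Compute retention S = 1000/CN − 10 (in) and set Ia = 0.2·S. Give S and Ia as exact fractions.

CN(III) from CN(II)=90: (23·90)/(10 + 0.13·90) = 20700/217 ≈ 95.392
Retention S: 1000/CN − 10 with CN=95.392 → S = 100/207 ≈ 0.483 in
Initial abstraction Ia = S/5 = (100/207)/5 = 20/207 ≈ 0.097 in

S = 100/207 in ≈ 0.483 in; Ia = 20/207 in ≈ 0.097 in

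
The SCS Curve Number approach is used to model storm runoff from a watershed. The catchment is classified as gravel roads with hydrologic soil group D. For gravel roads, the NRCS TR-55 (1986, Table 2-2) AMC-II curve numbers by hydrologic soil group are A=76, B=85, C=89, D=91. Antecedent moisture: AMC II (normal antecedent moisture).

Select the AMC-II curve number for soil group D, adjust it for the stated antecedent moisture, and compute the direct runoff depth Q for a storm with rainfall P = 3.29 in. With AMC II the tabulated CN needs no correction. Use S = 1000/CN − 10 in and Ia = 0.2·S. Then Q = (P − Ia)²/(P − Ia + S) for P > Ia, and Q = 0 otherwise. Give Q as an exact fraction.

Q = 791803321/337964900 in ≈ 2.343 in

NRCS table: gravel roads, soil group D → CN(II) = 91
Average conditions: CN = 91 (no AMC adjustment).
S = 1000/91 − 10 = 90/91 in ≈ 0.989 in
Ia = 0.2S: 0.2·0.989 = 0.198 in (exactly 18/91)
P − Ia = 3.290 − 0.198 = 28139/9100 ≈ 3.092 in (> 0, runoff occurs)
Q = (28139/9100)²/((28139/9100) + 90/91) = (791803321/82810000)/(37139/9100) = 791803321/337964900 in ≈ 2.343 in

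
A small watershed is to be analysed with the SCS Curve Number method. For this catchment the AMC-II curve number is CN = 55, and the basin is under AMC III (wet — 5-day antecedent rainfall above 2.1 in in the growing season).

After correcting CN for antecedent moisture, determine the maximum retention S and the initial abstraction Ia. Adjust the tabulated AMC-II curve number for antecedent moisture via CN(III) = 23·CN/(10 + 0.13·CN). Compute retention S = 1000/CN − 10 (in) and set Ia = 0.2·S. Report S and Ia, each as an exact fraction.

S = 900/253 in ≈ 3.557 in; Ia = 180/253 in ≈ 0.711 in

Wet (AMC III): CN(III) = 23·55/(10 + 0.13·55) = 1265/(343/20) = 25300/343 ≈ 73.761
Retention S: 1000/CN − 10 with CN=73.761 → S = 900/253 ≈ 3.557 in
Ia = 0.2S: 0.2·3.557 = 0.711 in (exactly 180/253)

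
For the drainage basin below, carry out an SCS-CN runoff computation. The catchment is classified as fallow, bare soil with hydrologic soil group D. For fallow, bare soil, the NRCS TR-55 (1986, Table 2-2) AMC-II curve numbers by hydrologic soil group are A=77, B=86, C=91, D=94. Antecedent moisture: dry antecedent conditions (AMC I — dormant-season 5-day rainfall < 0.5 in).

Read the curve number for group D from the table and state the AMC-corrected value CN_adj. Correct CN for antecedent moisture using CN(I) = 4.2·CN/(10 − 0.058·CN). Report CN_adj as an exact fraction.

NRCS table: fallow, bare soil, soil group D → CN(II) = 94
Adjust CN=94 to AMC I: 4.2·94/(10 − 0.058·94) → (1974/5) ÷ (1137/250) = 32900/379 ≈ 86.807

CN_adj = 32900/379 ≈ 86.807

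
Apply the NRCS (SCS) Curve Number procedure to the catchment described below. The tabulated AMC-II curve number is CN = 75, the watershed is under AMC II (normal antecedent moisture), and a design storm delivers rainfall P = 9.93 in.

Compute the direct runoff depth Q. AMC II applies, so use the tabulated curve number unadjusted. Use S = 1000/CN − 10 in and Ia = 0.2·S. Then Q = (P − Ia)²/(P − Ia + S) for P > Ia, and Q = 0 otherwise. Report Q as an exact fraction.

Q = 7722841/1133700 in ≈ 6.812 in

Average conditions: CN = 75 (no AMC adjustment).
S = 1000/75 − 10 = 10/3 in ≈ 3.333 in
Ia = 0.2·(10/3) = 2/3 in ≈ 0.667 in
Since P=9.930 > Ia=0.667: effective rainfall P−Ia = 2779/300 in
Runoff Q = (P−Ia)²/(P−Ia+S) = (9.263)²/(9.263+3.333) = 7722841/1133700 ≈ 6.812 in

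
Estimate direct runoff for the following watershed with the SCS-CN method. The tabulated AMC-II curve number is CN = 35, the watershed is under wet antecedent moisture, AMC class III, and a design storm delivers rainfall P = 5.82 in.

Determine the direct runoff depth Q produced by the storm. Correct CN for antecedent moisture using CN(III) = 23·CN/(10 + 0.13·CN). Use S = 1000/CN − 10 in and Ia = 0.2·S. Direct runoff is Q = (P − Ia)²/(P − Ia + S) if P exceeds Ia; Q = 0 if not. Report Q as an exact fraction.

CN(III) from CN(II)=35: (23·35)/(10 + 0.13·35) = 16100/291 ≈ 55.326
Retention S: 1000/CN − 10 with CN=55.326 → S = 1300/161 ≈ 8.075 in
Ia = 0.2·(1300/161) = 260/161 in ≈ 1.615 in
Excess rainfall: 5.820 − 1.615 = 4.205 in; P > Ia so Q > 0
Runoff Q = (P−Ia)²/(P−Ia+S) = (4.205)²/(4.205+8.075) = 1145890201/795750550 ≈ 1.440 in

Q = 1145890201/795750550 in ≈ 1.440 in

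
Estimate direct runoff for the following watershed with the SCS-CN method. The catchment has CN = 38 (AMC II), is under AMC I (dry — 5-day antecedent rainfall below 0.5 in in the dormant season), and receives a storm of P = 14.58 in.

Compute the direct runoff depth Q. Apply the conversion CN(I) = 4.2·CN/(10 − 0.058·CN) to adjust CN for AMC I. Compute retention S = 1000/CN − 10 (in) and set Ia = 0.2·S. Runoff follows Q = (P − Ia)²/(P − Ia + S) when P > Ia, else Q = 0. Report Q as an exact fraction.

Adjust CN=38 to AMC I: 4.2·38/(10 − 0.058·38) → (798/5) ÷ (1949/250) = 39900/1949 ≈ 20.472
S = 1000/(39900/1949) − 10 = 15500/399 in ≈ 38.847 in
Ia = 0.2S: 0.2·38.847 = 7.769 in (exactly 3100/399)
P − Ia = 14.580 − 7.769 = 135871/19950 ≈ 6.811 in (> 0, runoff occurs)
Runoff Q = (P−Ia)²/(P−Ia+S) = (6.811)²/(6.811+38.847) = 18460928641/18171876450 ≈ 1.016 in

Q = 18460928641/18171876450 in ≈ 1.016 in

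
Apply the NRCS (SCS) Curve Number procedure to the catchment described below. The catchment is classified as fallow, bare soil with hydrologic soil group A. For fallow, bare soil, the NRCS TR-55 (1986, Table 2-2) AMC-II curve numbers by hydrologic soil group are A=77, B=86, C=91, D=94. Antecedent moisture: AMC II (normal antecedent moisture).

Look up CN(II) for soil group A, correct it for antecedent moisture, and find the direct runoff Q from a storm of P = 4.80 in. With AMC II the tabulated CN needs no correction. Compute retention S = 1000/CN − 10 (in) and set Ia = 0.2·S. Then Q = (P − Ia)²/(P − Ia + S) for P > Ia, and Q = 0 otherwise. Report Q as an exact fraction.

NRCS table: fallow, bare soil, soil group A → CN(II) = 77
CN(II) = 77; AMC II needs no correction.
Max retention: S = 1000/77 − 10 = 230/77 in (≈ 2.987 in)
Ia = 0.2S: 0.2·2.987 = 0.597 in (exactly 46/77)
Excess rainfall: 4.800 − 0.597 = 4.203 in; P > Ia so Q > 0
Q: (1618/385)² ÷ (2768/385) = 654481/266420 in (≈ 2.457 in)

Q = 654481/266420 in ≈ 2.457 in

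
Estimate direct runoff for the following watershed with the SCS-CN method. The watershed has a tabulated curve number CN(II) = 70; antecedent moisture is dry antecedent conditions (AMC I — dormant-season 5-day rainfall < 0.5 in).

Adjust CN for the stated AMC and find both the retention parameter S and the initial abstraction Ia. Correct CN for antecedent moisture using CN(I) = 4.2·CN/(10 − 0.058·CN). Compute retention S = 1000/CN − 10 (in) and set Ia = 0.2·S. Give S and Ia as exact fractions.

S = 500/49 in ≈ 10.204 in; Ia = 100/49 in ≈ 2.041 in

Adjust CN=70 to AMC I: 4.2·70/(10 − 0.058·70) → 294 ÷ (297/50) = 4900/99 ≈ 49.495
S = 1000/(4900/99) − 10 = 500/49 in ≈ 10.204 in
Ia = 0.2S: 0.2·10.204 = 2.041 in (exactly 100/49)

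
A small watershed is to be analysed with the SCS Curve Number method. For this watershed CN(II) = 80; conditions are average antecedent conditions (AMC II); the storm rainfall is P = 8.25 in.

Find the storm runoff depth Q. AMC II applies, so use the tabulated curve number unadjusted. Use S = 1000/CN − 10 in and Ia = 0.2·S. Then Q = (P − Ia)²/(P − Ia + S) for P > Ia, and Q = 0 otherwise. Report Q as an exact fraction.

AMC II — tabulated CN = 80 applies directly.
Retention S: 1000/CN − 10 with CN=80.000 → S = 5/2 ≈ 2.500 in
Ia = 0.2S: 0.2·2.500 = 0.500 in (exactly 1/2)
Excess rainfall: 8.250 − 0.500 = 7.750 in; P > Ia so Q > 0
Runoff Q = (P−Ia)²/(P−Ia+S) = (7.750)²/(7.750+2.500) = 961/164 ≈ 5.860 in

Q = 961/164 in ≈ 5.860 in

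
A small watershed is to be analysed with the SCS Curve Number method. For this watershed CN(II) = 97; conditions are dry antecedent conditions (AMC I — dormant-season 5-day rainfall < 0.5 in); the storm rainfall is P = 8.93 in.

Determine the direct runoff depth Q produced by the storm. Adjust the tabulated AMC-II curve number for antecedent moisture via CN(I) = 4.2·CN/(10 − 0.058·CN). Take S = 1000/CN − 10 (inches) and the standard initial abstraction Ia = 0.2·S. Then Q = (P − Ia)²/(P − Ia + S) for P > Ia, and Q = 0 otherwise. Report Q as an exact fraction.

Q = 355629744409/43886961300 in ≈ 8.103 in

Dry (AMC I): CN(I) = 4.2·97/(10 − 0.058·97) = (2037/5)/(2187/500) = 67900/729 ≈ 93.141
Max retention: S = 1000/(67900/729) − 10 = 500/679 in (≈ 0.736 in)
Ia = 0.2S: 0.2·0.736 = 0.147 in (exactly 100/679)
Since P=8.930 > Ia=0.147: effective rainfall P−Ia = 596347/67900 in
Runoff Q = (P−Ia)²/(P−Ia+S) = (8.783)²/(8.783+0.736) = 355629744409/43886961300 ≈ 8.103 in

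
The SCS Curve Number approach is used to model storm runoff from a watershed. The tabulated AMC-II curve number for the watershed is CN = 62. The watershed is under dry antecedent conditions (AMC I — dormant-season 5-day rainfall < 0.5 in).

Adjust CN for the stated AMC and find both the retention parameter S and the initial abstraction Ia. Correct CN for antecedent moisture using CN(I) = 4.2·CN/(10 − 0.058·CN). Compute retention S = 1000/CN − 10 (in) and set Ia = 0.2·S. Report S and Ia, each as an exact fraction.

CN(I) from CN(II)=62: (4.2·62)/(10 − 0.058·62) = 65100/1601 ≈ 40.662
Retention S: 1000/CN − 10 with CN=40.662 → S = 9500/651 ≈ 14.593 in
Ia = 0.2·(9500/651) = 1900/651 in ≈ 2.919 in

S = 9500/651 in ≈ 14.593 in; Ia = 1900/651 in ≈ 2.919 in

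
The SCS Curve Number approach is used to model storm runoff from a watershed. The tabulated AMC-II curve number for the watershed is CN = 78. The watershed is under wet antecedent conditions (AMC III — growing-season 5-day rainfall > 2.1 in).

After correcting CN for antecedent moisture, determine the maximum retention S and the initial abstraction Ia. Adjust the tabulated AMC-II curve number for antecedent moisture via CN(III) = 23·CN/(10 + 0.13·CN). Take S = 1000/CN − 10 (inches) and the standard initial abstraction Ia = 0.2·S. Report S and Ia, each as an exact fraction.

CN(III) from CN(II)=78: (23·78)/(10 + 0.13·78) = 89700/1007 ≈ 89.076
S = 1000/(89700/1007) − 10 = 1100/897 in ≈ 1.226 in
Ia = 0.2·(1100/897) = 220/897 in ≈ 0.245 in

S = 1100/897 in ≈ 1.226 in; Ia = 220/897 in ≈ 0.245 in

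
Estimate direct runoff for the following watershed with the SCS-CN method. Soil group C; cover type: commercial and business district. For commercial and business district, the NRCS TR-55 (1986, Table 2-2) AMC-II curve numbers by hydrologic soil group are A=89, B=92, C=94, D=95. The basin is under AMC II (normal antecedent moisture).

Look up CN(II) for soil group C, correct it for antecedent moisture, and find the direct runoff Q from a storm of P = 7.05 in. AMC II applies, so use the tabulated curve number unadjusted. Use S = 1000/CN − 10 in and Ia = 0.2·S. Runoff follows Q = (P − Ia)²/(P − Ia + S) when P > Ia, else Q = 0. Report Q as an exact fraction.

Q = 14113683/2226860 in ≈ 6.338 in

NRCS table: commercial and business district, soil group C → CN(II) = 94
Average conditions: CN = 94 (no AMC adjustment).
Max retention: S = 1000/94 − 10 = 30/47 in (≈ 0.638 in)
Initial abstraction Ia = S/5 = (30/47)/5 = 6/47 ≈ 0.128 in
P − Ia = 7.050 − 0.128 = 6507/940 ≈ 6.922 in (> 0, runoff occurs)
Q = (6507/940)²/((6507/940) + 30/47) = (42341049/883600)/(7107/940) = 14113683/2226860 in ≈ 6.338 in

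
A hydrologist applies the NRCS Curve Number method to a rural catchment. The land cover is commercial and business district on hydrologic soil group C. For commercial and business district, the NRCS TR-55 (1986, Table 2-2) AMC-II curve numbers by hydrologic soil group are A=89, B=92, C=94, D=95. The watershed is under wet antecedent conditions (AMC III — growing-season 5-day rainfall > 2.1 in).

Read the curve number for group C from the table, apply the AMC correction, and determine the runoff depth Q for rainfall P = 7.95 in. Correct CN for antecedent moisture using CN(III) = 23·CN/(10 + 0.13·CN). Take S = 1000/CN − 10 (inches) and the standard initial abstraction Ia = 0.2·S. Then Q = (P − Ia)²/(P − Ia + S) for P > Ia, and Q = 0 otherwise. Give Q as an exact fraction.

NRCS table: commercial and business district, soil group C → CN(II) = 94
Wet (AMC III): CN(III) = 23·94/(10 + 0.13·94) = 2162/(1111/50) = 108100/1111 ≈ 97.300
Retention S: 1000/CN − 10 with CN=97.300 → S = 300/1081 ≈ 0.278 in
Ia = 0.2S: 0.2·0.278 = 0.056 in (exactly 60/1081)
Since P=7.950 > Ia=0.056: effective rainfall P−Ia = 170679/21620 in
Q = (170679/21620)²/((170679/21620) + 300/1081) = (29131321041/467424400)/(176679/21620) = 3236813449/424422220 in ≈ 7.626 in

Q = 3236813449/424422220 in ≈ 7.626 in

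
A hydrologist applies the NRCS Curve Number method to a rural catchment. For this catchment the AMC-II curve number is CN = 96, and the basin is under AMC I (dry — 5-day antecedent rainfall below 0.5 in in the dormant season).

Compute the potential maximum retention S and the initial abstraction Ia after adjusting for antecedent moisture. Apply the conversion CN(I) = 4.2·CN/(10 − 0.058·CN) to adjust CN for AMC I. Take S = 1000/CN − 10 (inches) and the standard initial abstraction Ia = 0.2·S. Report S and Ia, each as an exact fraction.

CN(I) from CN(II)=96: (4.2·96)/(10 − 0.058·96) = 25200/277 ≈ 90.975
Retention S: 1000/CN − 10 with CN=90.975 → S = 125/126 ≈ 0.992 in
Initial abstraction Ia = S/5 = (125/126)/5 = 25/126 ≈ 0.198 in

S = 125/126 in ≈ 0.992 in; Ia = 25/126 in ≈ 0.198 in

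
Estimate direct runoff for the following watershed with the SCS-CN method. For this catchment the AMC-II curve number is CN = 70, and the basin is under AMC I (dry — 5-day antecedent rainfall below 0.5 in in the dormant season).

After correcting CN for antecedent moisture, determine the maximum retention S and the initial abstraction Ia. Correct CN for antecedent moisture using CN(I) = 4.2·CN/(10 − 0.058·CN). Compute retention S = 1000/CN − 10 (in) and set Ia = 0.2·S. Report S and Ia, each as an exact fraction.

Dry (AMC I): CN(I) = 4.2·70/(10 − 0.058·70) = 294/(297/50) = 4900/99 ≈ 49.495
Max retention: S = 1000/(4900/99) − 10 = 500/49 in (≈ 10.204 in)
Initial abstraction Ia = S/5 = (500/49)/5 = 100/49 ≈ 2.041 in

S = 500/49 in ≈ 10.204 in; Ia = 100/49 in ≈ 2.041 in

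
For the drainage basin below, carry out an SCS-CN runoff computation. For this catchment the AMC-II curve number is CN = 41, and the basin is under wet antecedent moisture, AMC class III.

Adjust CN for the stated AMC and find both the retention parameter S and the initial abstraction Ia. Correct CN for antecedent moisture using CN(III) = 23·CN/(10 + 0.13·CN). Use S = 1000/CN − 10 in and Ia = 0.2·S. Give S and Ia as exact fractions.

S = 5900/943 in ≈ 6.257 in; Ia = 1180/943 in ≈ 1.251 in

Adjust CN=41 to AMC III: 23·41/(10 + 0.13·41) → 943 ÷ (1533/100) = 94300/1533 ≈ 61.513
Max retention: S = 1000/(94300/1533) − 10 = 5900/943 in (≈ 6.257 in)
Ia = 0.2S: 0.2·6.257 = 1.251 in (exactly 1180/943)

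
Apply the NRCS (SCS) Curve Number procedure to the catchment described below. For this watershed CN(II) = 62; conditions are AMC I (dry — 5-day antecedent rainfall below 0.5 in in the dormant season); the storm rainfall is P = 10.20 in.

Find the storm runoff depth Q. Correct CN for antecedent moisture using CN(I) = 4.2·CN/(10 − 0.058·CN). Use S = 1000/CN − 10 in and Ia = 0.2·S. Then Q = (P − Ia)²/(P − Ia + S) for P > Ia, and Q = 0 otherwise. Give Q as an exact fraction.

Dry (AMC I): CN(I) = 4.2·62/(10 − 0.058·62) = (1302/5)/(1601/250) = 65100/1601 ≈ 40.662
Max retention: S = 1000/(65100/1601) − 10 = 9500/651 in (≈ 14.593 in)
Initial abstraction Ia = S/5 = (9500/651)/5 = 1900/651 ≈ 2.919 in
Excess rainfall: 10.200 − 2.919 = 7.281 in; P > Ia so Q > 0
Q = (23701/3255)²/((23701/3255) + 9500/651) = (561737401/10595025)/(71201/3255) = 561737401/231759255 in ≈ 2.424 in

Q = 561737401/231759255 in ≈ 2.424 in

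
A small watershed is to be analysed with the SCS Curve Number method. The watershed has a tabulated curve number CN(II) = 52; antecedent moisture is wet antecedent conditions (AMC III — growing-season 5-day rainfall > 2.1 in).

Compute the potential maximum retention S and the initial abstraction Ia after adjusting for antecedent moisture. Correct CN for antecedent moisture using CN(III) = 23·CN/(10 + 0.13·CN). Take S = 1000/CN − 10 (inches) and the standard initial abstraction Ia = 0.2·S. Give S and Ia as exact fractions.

Wet (AMC III): CN(III) = 23·52/(10 + 0.13·52) = 1196/(419/25) = 29900/419 ≈ 71.360
S = 1000/(29900/419) − 10 = 1200/299 in ≈ 4.013 in
Ia = 0.2S: 0.2·4.013 = 0.803 in (exactly 240/299)

S = 1200/299 in ≈ 4.013 in; Ia = 240/299 in ≈ 0.803 in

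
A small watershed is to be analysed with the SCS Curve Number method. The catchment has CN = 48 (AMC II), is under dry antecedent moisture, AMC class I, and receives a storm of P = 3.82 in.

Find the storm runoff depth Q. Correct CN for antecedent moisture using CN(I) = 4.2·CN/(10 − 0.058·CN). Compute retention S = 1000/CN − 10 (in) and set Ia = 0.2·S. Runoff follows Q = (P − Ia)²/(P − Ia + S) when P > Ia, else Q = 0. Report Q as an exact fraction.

Q = 0 in ≈ 0.000 in

CN(I) from CN(II)=48: (4.2·48)/(10 − 0.058·48) = 12600/451 ≈ 27.938
Retention S: 1000/CN − 10 with CN=27.938 → S = 1625/63 ≈ 25.794 in
Ia = 0.2S: 0.2·25.794 = 5.159 in (exactly 325/63)
P = 3.820 ≤ Ia = 5.159 in: entire storm abstracted, Q = 0.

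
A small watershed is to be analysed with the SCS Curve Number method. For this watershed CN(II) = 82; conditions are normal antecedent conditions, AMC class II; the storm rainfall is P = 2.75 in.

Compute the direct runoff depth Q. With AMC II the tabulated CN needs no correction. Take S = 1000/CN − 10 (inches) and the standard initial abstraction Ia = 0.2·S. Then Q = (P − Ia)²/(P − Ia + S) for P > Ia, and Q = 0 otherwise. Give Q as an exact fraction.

Q = 143641/121196 in ≈ 1.185 in

Average conditions: CN = 82 (no AMC adjustment).
Retention S: 1000/CN − 10 with CN=82.000 → S = 90/41 ≈ 2.195 in
Initial abstraction Ia = S/5 = (90/41)/5 = 18/41 ≈ 0.439 in
Since P=2.750 > Ia=0.439: effective rainfall P−Ia = 379/164 in
Q = (379/164)²/((379/164) + 90/41) = (143641/26896)/(739/164) = 143641/121196 in ≈ 1.185 in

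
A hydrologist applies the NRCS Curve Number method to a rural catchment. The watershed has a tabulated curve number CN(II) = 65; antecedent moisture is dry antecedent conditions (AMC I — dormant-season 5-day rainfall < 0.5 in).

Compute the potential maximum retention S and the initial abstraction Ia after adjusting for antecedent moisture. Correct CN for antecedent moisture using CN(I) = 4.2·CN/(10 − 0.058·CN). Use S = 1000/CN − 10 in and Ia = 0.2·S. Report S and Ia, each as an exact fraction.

S = 500/39 in ≈ 12.821 in; Ia = 100/39 in ≈ 2.564 in

Dry (AMC I): CN(I) = 4.2·65/(10 − 0.058·65) = 273/(623/100) = 3900/89 ≈ 43.820
Retention S: 1000/CN − 10 with CN=43.820 → S = 500/39 ≈ 12.821 in
Initial abstraction Ia = S/5 = (500/39)/5 = 100/39 ≈ 2.564 in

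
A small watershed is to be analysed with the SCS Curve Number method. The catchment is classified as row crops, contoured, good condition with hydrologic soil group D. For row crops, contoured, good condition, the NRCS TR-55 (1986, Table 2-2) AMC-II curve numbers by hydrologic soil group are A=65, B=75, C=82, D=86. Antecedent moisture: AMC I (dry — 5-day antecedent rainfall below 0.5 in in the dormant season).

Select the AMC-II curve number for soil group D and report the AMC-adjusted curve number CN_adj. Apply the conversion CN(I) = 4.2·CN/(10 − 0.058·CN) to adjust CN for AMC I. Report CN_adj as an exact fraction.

CN_adj = 12900/179 ≈ 72.067

NRCS table: row crops, contoured, good condition, soil group D → CN(II) = 86
Dry (AMC I): CN(I) = 4.2·86/(10 − 0.058·86) = (1806/5)/(1253/250) = 12900/179 ≈ 72.067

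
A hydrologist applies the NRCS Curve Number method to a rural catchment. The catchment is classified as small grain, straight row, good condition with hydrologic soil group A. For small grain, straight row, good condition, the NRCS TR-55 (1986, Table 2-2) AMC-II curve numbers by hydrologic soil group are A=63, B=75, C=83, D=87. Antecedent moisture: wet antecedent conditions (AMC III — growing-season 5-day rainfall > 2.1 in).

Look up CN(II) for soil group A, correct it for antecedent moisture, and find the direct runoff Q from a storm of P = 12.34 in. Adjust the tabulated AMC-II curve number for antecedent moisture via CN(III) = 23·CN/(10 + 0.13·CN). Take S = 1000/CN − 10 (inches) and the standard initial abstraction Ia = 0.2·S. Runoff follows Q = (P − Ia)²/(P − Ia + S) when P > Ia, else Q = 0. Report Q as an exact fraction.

NRCS table: small grain, straight row, good condition, soil group A → CN(II) = 63
CN(III) from CN(II)=63: (23·63)/(10 + 0.13·63) = 144900/1819 ≈ 79.659
Max retention: S = 1000/(144900/1819) − 10 = 3700/1449 in (≈ 2.553 in)
Ia = 0.2·(3700/1449) = 740/1449 in ≈ 0.511 in
Excess rainfall: 12.340 − 0.511 = 11.829 in; P > Ia so Q > 0
Q: (857033/72450)² ÷ (1042033/72450) = 734505563089/75495290850 in (≈ 9.729 in)

Q = 734505563089/75495290850 in ≈ 9.729 in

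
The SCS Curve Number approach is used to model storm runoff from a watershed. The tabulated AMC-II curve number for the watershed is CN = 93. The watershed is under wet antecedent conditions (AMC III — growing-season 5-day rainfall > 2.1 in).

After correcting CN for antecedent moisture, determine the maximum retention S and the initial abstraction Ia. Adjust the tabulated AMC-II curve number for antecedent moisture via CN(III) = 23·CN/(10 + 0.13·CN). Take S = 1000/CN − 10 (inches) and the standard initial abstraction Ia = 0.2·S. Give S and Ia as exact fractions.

S = 700/2139 in ≈ 0.327 in; Ia = 140/2139 in ≈ 0.065 in

Adjust CN=93 to AMC III: 23·93/(10 + 0.13·93) → 2139 ÷ (2209/100) = 213900/2209 ≈ 96.831
Retention S: 1000/CN − 10 with CN=96.831 → S = 700/2139 ≈ 0.327 in
Initial abstraction Ia = S/5 = (700/2139)/5 = 140/2139 ≈ 0.065 in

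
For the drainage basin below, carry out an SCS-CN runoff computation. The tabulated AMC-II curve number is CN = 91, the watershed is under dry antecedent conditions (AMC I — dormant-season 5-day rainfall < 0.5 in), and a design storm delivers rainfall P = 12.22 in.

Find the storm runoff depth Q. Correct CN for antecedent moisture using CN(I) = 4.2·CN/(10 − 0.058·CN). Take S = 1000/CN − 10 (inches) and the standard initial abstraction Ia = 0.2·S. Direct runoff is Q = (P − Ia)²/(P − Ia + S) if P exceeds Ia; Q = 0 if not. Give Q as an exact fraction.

Adjust CN=91 to AMC I: 4.2·91/(10 − 0.058·91) → (1911/5) ÷ (2361/500) = 63700/787 ≈ 80.940
Max retention: S = 1000/(63700/787) − 10 = 1500/637 in (≈ 2.355 in)
Ia = 0.2S: 0.2·2.355 = 0.471 in (exactly 300/637)
P − Ia = 12.220 − 0.471 = 374207/31850 ≈ 11.749 in (> 0, runoff occurs)
Q: (374207/31850)² ÷ (449207/31850) = 140030878849/14307242950 in (≈ 9.787 in)

Q = 140030878849/14307242950 in ≈ 9.787 in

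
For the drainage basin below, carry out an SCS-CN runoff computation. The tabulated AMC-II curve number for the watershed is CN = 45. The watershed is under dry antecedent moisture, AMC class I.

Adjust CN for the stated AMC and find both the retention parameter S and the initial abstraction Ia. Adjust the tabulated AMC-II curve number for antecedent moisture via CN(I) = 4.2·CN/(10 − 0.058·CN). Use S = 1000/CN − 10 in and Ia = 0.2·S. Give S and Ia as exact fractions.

S = 5500/189 in ≈ 29.101 in; Ia = 1100/189 in ≈ 5.820 in

Adjust CN=45 to AMC I: 4.2·45/(10 − 0.058·45) → 189 ÷ (739/100) = 18900/739 ≈ 25.575
Retention S: 1000/CN − 10 with CN=25.575 → S = 5500/189 ≈ 29.101 in
Ia = 0.2·(5500/189) = 1100/189 in ≈ 5.820 in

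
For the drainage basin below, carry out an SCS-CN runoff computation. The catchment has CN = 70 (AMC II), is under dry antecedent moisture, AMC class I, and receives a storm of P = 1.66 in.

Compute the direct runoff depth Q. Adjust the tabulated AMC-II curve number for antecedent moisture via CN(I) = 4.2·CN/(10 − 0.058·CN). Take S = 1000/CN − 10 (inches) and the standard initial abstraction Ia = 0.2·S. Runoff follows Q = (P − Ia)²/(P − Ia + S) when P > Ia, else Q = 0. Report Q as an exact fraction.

CN(I) from CN(II)=70: (4.2·70)/(10 − 0.058·70) = 4900/99 ≈ 49.495
Max retention: S = 1000/(4900/99) − 10 = 500/49 in (≈ 10.204 in)
Initial abstraction Ia = S/5 = (500/49)/5 = 100/49 ≈ 2.041 in
P = 1.660 ≤ Ia = 2.041 in: entire storm abstracted, Q = 0.

Q = 0 in ≈ 0.000 in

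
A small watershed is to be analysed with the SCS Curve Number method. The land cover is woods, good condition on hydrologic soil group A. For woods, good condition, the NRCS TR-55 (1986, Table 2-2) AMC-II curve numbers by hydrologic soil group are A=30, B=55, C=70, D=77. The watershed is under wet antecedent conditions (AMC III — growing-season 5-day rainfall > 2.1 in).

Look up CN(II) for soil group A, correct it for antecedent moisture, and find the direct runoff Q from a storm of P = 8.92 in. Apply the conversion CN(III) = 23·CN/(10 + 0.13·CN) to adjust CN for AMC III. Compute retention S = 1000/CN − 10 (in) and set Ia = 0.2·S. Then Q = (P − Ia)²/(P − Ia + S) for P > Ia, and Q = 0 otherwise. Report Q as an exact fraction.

NRCS table: woods, good condition, soil group A → CN(II) = 30
CN(III) from CN(II)=30: (23·30)/(10 + 0.13·30) = 6900/139 ≈ 49.640
S = 1000/(6900/139) − 10 = 700/69 in ≈ 10.145 in
Initial abstraction Ia = S/5 = (700/69)/5 = 140/69 ≈ 2.029 in
Since P=8.920 > Ia=2.029: effective rainfall P−Ia = 11887/1725 in
Q = (11887/1725)²/((11887/1725) + 700/69) = (141300769/2975625)/(29387/1725) = 141300769/50692575 in ≈ 2.787 in

Q = 141300769/50692575 in ≈ 2.787 in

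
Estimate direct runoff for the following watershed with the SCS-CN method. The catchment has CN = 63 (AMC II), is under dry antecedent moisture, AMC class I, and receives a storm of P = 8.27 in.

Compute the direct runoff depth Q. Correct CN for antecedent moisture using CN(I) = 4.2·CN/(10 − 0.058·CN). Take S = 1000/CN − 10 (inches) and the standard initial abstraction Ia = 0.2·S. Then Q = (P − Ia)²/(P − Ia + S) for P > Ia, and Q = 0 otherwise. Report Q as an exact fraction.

Q = 524351222641/340556208300 in ≈ 1.540 in

CN(I) from CN(II)=63: (4.2·63)/(10 − 0.058·63) = 132300/3173 ≈ 41.696
S = 1000/(132300/3173) − 10 = 18500/1323 in ≈ 13.983 in
Ia = 0.2·(18500/1323) = 3700/1323 in ≈ 2.797 in
P − Ia = 8.270 − 2.797 = 724121/132300 ≈ 5.473 in (> 0, runoff occurs)
Runoff Q = (P−Ia)²/(P−Ia+S) = (5.473)²/(5.473+13.983) = 524351222641/340556208300 ≈ 1.540 in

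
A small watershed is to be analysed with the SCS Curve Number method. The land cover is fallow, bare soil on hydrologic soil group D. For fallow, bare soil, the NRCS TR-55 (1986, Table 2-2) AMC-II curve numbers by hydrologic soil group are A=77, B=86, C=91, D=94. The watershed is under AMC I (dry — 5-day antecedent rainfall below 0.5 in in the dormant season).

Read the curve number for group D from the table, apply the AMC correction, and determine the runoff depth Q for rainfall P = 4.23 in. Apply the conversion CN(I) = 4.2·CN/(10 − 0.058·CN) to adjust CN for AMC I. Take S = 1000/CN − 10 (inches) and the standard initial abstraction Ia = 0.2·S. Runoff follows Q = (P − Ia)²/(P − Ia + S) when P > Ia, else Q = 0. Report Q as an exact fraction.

NRCS table: fallow, bare soil, soil group D → CN(II) = 94
Dry (AMC I): CN(I) = 4.2·94/(10 − 0.058·94) = (1974/5)/(1137/250) = 32900/379 ≈ 86.807
S = 1000/(32900/379) − 10 = 500/329 in ≈ 1.520 in
Initial abstraction Ia = S/5 = (500/329)/5 = 100/329 ≈ 0.304 in
P − Ia = 4.230 − 0.304 = 129167/32900 ≈ 3.926 in (> 0, runoff occurs)
Q = (129167/32900)²/((129167/32900) + 500/329) = (16684113889/1082410000)/(179167/32900) = 16684113889/5894594300 in ≈ 2.830 in

Q = 16684113889/5894594300 in ≈ 2.830 in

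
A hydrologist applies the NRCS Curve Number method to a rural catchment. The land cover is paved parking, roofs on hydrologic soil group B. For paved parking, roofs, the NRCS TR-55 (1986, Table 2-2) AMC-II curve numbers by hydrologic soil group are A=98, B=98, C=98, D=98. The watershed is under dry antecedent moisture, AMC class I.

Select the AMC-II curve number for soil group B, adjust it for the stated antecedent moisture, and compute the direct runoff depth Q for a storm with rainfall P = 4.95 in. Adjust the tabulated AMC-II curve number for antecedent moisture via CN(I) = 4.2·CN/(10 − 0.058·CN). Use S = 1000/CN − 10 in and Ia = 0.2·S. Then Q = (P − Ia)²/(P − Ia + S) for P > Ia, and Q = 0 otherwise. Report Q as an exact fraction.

NRCS table: paved parking, roofs, soil group B → CN(II) = 98
Adjust CN=98 to AMC I: 4.2·98/(10 − 0.058·98) → (2058/5) ÷ (1079/250) = 102900/1079 ≈ 95.366
S = 1000/(102900/1079) − 10 = 500/1029 in ≈ 0.486 in
Ia = 0.2S: 0.2·0.486 = 0.097 in (exactly 100/1029)
Since P=4.950 > Ia=0.097: effective rainfall P−Ia = 99871/20580 in
Q = (99871/20580)²/((99871/20580) + 500/1029) = (9974216641/423536400)/(109871/20580) = 9974216641/2261145180 in ≈ 4.411 in

Q = 9974216641/2261145180 in ≈ 4.411 in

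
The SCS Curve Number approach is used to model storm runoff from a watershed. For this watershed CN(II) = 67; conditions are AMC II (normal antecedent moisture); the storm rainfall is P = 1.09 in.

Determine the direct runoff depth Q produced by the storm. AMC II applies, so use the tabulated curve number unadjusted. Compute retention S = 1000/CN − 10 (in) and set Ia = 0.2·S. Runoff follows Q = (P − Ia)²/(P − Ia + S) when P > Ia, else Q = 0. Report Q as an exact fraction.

Q = 494209/225810100 in ≈ 0.002 in

CN(II) = 67; AMC II needs no correction.
S = 1000/67 − 10 = 330/67 in ≈ 4.925 in
Initial abstraction Ia = S/5 = (330/67)/5 = 66/67 ≈ 0.985 in
P − Ia = 1.090 − 0.985 = 703/6700 ≈ 0.105 in (> 0, runoff occurs)
Runoff Q = (P−Ia)²/(P−Ia+S) = (0.105)²/(0.105+4.925) = 494209/225810100 ≈ 0.002 in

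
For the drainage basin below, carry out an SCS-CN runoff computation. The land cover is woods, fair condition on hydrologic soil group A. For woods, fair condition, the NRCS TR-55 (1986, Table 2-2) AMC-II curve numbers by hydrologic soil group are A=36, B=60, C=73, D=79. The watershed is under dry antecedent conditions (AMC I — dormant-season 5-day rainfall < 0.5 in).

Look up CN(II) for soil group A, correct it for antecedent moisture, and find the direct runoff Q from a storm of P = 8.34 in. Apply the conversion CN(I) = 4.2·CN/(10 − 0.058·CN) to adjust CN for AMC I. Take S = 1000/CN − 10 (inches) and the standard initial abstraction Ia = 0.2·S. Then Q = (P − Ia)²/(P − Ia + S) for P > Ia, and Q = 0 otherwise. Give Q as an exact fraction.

NRCS table: woods, fair condition, soil group A → CN(II) = 36
Dry (AMC I): CN(I) = 4.2·36/(10 − 0.058·36) = (756/5)/(989/125) = 18900/989 ≈ 19.110
Retention S: 1000/CN − 10 with CN=19.110 → S = 8000/189 ≈ 42.328 in
Ia = 0.2S: 0.2·42.328 = 8.466 in (exactly 1600/189)
P = 8.340 ≤ Ia = 8.466 in: entire storm abstracted, Q = 0.

Q = 0 in ≈ 0.000 in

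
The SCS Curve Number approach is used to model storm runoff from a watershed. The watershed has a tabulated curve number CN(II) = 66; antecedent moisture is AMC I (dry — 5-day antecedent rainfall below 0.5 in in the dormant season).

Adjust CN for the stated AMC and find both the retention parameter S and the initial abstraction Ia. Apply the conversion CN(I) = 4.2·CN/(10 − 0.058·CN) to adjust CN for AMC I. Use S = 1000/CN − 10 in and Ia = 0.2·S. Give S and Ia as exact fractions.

S = 8500/693 in ≈ 12.266 in; Ia = 1700/693 in ≈ 2.453 in

CN(I) from CN(II)=66: (4.2·66)/(10 − 0.058·66) = 69300/1543 ≈ 44.913
Retention S: 1000/CN − 10 with CN=44.913 → S = 8500/693 ≈ 12.266 in
Ia = 0.2S: 0.2·12.266 = 2.453 in (exactly 1700/693)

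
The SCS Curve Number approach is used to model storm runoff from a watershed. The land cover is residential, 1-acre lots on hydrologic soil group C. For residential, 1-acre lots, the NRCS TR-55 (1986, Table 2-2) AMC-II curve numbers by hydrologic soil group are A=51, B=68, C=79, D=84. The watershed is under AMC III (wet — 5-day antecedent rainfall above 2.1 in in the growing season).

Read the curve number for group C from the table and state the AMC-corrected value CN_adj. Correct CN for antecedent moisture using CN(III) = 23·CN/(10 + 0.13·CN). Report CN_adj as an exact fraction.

NRCS table: residential, 1-acre lots, soil group C → CN(II) = 79
CN(III) from CN(II)=79: (23·79)/(10 + 0.13·79) = 181700/2027 ≈ 89.640

CN_adj = 181700/2027 ≈ 89.640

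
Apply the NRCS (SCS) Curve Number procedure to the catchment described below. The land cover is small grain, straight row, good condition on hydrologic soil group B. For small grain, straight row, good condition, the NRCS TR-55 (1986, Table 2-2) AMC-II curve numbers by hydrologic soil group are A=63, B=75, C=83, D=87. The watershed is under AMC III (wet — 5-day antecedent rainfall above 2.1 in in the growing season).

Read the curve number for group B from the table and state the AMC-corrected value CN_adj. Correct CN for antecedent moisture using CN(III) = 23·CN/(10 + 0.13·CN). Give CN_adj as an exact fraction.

CN_adj = 6900/79 ≈ 87.342

NRCS table: small grain, straight row, good condition, soil group B → CN(II) = 75
CN(III) from CN(II)=75: (23·75)/(10 + 0.13·75) = 6900/79 ≈ 87.342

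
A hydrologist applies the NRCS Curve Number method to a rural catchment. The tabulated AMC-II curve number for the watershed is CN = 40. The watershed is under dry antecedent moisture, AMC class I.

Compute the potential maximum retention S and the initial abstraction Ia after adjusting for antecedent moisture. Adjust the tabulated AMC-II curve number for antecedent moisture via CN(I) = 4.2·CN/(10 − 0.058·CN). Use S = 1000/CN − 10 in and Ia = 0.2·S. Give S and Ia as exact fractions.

S = 250/7 in ≈ 35.714 in; Ia = 50/7 in ≈ 7.143 in

CN(I) from CN(II)=40: (4.2·40)/(10 − 0.058·40) = 175/8 ≈ 21.875
Retention S: 1000/CN − 10 with CN=21.875 → S = 250/7 ≈ 35.714 in
Ia = 0.2·(250/7) = 50/7 in ≈ 7.143 in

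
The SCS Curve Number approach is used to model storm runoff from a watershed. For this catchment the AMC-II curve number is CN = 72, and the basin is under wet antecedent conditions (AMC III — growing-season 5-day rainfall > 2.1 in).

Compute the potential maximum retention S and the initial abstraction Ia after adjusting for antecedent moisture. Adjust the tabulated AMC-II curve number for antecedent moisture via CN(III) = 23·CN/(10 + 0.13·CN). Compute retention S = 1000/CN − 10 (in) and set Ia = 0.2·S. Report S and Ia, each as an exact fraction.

Wet (AMC III): CN(III) = 23·72/(10 + 0.13·72) = 1656/(484/25) = 10350/121 ≈ 85.537
S = 1000/(10350/121) − 10 = 350/207 in ≈ 1.691 in
Initial abstraction Ia = S/5 = (350/207)/5 = 70/207 ≈ 0.338 in

S = 350/207 in ≈ 1.691 in; Ia = 70/207 in ≈ 0.338 in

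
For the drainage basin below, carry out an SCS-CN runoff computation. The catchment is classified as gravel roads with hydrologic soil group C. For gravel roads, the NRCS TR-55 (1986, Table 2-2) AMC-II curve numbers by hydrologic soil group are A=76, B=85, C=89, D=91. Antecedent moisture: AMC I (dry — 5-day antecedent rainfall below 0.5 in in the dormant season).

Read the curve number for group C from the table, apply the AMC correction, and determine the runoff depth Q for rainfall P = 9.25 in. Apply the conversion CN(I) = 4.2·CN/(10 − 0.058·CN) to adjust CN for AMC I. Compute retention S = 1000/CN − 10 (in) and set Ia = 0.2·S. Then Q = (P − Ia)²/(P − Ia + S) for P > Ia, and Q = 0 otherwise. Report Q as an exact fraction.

Q = 4192951009/648565428 in ≈ 6.465 in

NRCS table: gravel roads, soil group C → CN(II) = 89
Adjust CN=89 to AMC I: 4.2·89/(10 − 0.058·89) → (1869/5) ÷ (2419/500) = 186900/2419 ≈ 77.263
Retention S: 1000/CN − 10 with CN=77.263 → S = 5500/1869 ≈ 2.943 in
Ia = 0.2S: 0.2·2.943 = 0.589 in (exactly 1100/1869)
Since P=9.250 > Ia=0.589: effective rainfall P−Ia = 64753/7476 in
Runoff Q = (P−Ia)²/(P−Ia+S) = (8.661)²/(8.661+2.943) = 4192951009/648565428 ≈ 6.465 in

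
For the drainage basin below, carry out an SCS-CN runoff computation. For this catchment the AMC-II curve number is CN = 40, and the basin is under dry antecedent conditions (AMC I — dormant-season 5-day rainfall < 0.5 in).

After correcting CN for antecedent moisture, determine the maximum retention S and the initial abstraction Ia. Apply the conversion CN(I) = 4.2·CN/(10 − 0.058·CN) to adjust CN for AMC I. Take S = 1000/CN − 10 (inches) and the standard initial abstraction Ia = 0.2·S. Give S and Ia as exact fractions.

S = 250/7 in ≈ 35.714 in; Ia = 50/7 in ≈ 7.143 in

Adjust CN=40 to AMC I: 4.2·40/(10 − 0.058·40) → 168 ÷ (192/25) = 175/8 ≈ 21.875
Max retention: S = 1000/(175/8) − 10 = 250/7 in (≈ 35.714 in)
Initial abstraction Ia = S/5 = (250/7)/5 = 50/7 ≈ 7.143 in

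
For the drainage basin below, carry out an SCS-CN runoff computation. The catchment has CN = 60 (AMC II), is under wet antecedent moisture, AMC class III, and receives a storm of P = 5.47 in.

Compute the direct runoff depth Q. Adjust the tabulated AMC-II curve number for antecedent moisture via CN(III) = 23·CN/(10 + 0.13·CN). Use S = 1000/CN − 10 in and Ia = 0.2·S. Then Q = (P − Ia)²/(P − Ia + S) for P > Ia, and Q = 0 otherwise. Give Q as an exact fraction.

CN(III) from CN(II)=60: (23·60)/(10 + 0.13·60) = 6900/89 ≈ 77.528
Max retention: S = 1000/(6900/89) − 10 = 200/69 in (≈ 2.899 in)
Ia = 0.2·(200/69) = 40/69 in ≈ 0.580 in
Excess rainfall: 5.470 − 0.580 = 4.890 in; P > Ia so Q > 0
Q = (33743/6900)²/((33743/6900) + 200/69) = (1138590049/47610000)/(53743/6900) = 1138590049/370826700 in ≈ 3.070 in

Q = 1138590049/370826700 in ≈ 3.070 in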